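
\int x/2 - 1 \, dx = x^2/4 - x + C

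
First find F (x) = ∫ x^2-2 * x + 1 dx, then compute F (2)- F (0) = 2/3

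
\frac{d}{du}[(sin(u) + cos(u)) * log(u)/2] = sqrt(2)*(u*log(u)*cos(u + pi/4) + sin(u + pi/4))/(2*u)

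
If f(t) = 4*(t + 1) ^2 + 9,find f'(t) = 8*t + 8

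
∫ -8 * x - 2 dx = -4*x^2 - 2*x + C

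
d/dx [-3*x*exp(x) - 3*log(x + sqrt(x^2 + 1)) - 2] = (-3*x^3*exp(x) - 3*x^2*sqrt(x^2 + 1)*exp(x) - 3*x^2*exp(x) - 3*x*sqrt(x^2 + 1)*exp(x) - 3*x*exp(x) - 3*x - 3*sqrt(x^2 + 1) - 3*exp(x))/(x^2 + x*sqrt(x^2 + 1) + 1)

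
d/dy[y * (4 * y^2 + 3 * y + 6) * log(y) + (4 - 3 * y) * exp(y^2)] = -6*y^2*exp(y^2) + 12*y^2*log(y) + 4*y^2 + 8*y*exp(y^2) + 6*y*log(y) + 3*y - 3*exp(y^2) + 6*log(y) + 6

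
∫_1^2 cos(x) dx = -sin(1) + sin(2)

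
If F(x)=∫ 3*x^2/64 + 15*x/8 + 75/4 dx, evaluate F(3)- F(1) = 1453/32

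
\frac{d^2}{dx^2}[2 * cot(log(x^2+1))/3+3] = 4*(x^2 + 4*x^2*cos(log(x^2 + 1))/sin(log(x^2 + 1)) - 1)/((3*x^4 + 6*x^2 + 3)*sin(log(x^2 + 1))^2)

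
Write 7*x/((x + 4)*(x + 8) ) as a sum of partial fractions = 14/(x + 8) - 7/(x + 4)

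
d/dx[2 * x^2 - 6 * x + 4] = 4*x - 6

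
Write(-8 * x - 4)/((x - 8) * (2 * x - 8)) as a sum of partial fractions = 9/(2*(x - 4)) - 17/(2*(x - 8))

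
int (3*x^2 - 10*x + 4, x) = x^3 - 5*x^2 + 4*x + C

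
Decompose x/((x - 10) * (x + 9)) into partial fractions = 9/(19*(x + 9)) + 10/(19*(x - 10))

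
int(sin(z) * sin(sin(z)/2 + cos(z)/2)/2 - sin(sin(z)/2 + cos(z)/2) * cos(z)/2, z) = cos(sqrt(2)*sin(z + pi/4)/2) + C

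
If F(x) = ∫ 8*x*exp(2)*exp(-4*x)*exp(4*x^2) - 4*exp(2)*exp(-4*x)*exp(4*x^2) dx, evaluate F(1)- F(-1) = -exp(10) + exp(2)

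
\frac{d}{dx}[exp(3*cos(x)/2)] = -3*exp(3*cos(x)/2)*sin(x)/2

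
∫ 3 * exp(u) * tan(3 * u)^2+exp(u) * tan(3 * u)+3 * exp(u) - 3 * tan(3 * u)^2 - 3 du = (exp(u) - 1)*tan(3*u) + C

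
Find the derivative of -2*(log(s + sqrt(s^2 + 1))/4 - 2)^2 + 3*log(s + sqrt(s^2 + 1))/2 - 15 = (-s*log(s + sqrt(s^2 + 1)) + 14*s - sqrt(s^2 + 1)*log(s + sqrt(s^2 + 1)) + 14*sqrt(s^2 + 1))/(4*s^2 + 4*s*sqrt(s^2 + 1) + 4)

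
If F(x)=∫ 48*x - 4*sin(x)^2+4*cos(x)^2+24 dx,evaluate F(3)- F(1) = -2*sin(2) + 2*sin(6) + 240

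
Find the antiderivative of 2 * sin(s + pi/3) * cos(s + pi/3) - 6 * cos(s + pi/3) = (sin(s + pi/3) - 3)^2 + C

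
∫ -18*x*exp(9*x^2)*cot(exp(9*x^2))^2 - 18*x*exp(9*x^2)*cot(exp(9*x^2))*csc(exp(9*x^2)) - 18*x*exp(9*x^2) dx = cot(exp(9*x^2)) + csc(exp(9*x^2)) + C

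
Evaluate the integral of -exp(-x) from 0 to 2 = -1 + exp(-2)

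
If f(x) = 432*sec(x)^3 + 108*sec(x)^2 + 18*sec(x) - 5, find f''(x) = 18*(1152*sin(x)^2/cos(x) + 293*cos(x) - 48*cos(2*x) - cos(3*x) + 96)/(cos(2*x) + 1)^2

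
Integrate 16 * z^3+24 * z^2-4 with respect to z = 4*z^4 + 8*z^3 - 4*z + C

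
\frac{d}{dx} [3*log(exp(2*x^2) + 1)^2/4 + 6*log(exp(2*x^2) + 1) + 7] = (6*x*exp(2*x^2)*log(exp(2*x^2) + 1) + 24*x*exp(2*x^2))/(exp(2*x^2) + 1)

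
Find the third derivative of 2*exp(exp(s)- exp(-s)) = (2*exp(exp(s) - exp(-s)) - 6*exp(s + exp(s) - exp(-s)) + 8*exp(2*s + exp(s) - exp(-s)) + 8*exp(4*s + exp(s) - exp(-s)) + 6*exp(5*s + exp(s) - exp(-s)) + 2*exp(6*s + exp(s) - exp(-s)))*exp(-3*s)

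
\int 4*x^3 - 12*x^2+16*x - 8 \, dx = x^4 - 4*x^3 + 8*x^2 - 8*x + C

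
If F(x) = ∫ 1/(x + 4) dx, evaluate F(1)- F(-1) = -2*log(3) + log(15)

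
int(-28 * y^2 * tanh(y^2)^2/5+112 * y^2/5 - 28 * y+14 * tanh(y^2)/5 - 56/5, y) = 14*y*(2*y^2 - 5*y + tanh(y^2) - 4)/5 + C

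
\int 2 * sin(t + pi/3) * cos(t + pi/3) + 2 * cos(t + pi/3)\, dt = (sin(t + pi/3) + 1)^2 + C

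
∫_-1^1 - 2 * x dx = 0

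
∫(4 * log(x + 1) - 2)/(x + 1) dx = 2*(log(x + 1) - 1)*log(x + 1) + C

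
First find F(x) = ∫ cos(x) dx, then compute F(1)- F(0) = sin(1)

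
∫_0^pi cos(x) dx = 0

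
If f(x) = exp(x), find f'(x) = exp(x)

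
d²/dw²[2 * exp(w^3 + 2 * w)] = 18*w^4*exp(w^3 + 2*w) + 24*w^2*exp(w^3 + 2*w) + 12*w*exp(w^3 + 2*w) + 8*exp(w^3 + 2*w)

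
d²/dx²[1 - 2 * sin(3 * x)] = 18*sin(3*x)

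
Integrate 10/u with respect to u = 10*log(u) + C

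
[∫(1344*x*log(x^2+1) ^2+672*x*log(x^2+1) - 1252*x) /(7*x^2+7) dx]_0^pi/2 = -81/2 + 4*log(1 + pi^2/4)/7 + (-3 + 4*log(1 + pi^2/4))^3/2 + 6*(-3 + 4*log(1 + pi^2/4))^2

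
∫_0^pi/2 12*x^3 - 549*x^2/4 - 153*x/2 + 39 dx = 3*(-4 + pi/8)*(-3*pi/2 + 4 + 3*pi^2/4 + pi^3/2) + 48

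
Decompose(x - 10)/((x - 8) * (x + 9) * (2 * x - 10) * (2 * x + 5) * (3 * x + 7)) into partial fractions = -999/(27280*(3*x + 7)) + 20/(819*(2*x + 5)) - 19/(123760*(x + 9)) + 1/(5544*(x - 5)) - 1/(33201*(x - 8))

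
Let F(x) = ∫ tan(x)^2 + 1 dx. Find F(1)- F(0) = tan(1)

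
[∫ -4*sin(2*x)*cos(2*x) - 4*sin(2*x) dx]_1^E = cos(4*E)/2 - cos(4)/2 - 2*cos(2) + 2*cos(2*E)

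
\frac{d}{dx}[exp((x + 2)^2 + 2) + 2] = 2*x*exp(x^2 + 4*x + 6) + 4*exp(x^2 + 4*x + 6)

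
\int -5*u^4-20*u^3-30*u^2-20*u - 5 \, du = -u^5 - 5*u^4 - 10*u^3 - 10*u^2 - 5*u + C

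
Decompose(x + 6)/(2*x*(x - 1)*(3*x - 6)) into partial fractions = -7/(6*(x - 1)) + 2/(3*(x - 2)) + 1/(2*x)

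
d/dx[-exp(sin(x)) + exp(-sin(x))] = -(exp(sin(x)) + exp(-sin(x)))*cos(x)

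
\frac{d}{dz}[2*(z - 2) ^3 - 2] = 6*z^2 - 24*z + 24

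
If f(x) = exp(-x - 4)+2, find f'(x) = -exp(-x - 4)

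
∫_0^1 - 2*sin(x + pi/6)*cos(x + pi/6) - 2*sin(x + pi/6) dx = -(sqrt(3)/2 + 1)^2 + (cos(pi/6 + 1) + 1)^2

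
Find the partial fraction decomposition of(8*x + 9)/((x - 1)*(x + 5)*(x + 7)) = -47/(16*(x + 7)) + 31/(12*(x + 5)) + 17/(48*(x - 1))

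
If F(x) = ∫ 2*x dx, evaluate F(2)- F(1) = 3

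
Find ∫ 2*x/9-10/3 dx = x^2/9 - 10*x/3 + C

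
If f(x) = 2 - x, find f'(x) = -1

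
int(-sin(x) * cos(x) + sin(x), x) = (cos(x) - 2)*cos(x)/2 + C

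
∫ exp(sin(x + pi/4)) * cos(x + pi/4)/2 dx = exp(sin(x + pi/4))/2 + C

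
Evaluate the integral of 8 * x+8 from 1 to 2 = 20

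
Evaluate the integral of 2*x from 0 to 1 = 1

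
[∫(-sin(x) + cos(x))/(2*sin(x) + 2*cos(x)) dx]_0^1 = log(cos(1) + sin(1))/2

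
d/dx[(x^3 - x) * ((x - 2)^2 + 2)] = 5*x^4 - 16*x^3 + 15*x^2 + 8*x - 6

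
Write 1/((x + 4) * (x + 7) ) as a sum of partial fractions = -1/(3*(x + 7)) + 1/(3*(x + 4))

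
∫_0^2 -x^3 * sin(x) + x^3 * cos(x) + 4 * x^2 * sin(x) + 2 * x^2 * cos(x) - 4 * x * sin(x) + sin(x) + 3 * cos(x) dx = 9*cos(2) - 1 + 9*sin(2)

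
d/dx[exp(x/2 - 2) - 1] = exp(x/2 - 2)/2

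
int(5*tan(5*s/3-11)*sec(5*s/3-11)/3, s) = sec(5*s/3 - 11) + C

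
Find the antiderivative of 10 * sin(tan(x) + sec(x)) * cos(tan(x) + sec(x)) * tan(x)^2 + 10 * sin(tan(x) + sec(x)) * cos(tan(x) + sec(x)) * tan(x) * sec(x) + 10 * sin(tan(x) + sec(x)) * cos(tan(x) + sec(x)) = -5*cos(tan(x) + sec(x))^2 + C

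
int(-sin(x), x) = cos(x) + C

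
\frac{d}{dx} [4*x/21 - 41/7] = 4/21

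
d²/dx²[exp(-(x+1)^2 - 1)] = (4*x^2 + 8*x + 2)*exp(-x^2 - 2*x - 2)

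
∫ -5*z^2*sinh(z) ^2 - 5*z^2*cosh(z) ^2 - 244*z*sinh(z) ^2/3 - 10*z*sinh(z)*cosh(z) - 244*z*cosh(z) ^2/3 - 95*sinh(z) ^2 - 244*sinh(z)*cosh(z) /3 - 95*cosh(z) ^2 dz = -(z + 15)*(15*z + 19)*sinh(2*z)/6 + C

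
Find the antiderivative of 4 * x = 2*x^2 + C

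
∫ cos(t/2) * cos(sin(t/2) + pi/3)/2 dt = sin(sin(t/2) + pi/3) + C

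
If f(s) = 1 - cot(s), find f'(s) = sin(s)^(-2)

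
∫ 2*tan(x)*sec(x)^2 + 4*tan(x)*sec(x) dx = (sec(x) + 2)^2 + C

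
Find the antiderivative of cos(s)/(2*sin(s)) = log(3*sin(s))/2 + C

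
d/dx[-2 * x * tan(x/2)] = -x/cos(x/2)^2 - 2*tan(x/2)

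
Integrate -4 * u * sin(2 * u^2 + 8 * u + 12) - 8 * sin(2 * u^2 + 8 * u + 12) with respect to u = cos(2*(u + 2)^2 + 4) + C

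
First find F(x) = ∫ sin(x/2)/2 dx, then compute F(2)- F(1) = -cos(1) + cos(1/2)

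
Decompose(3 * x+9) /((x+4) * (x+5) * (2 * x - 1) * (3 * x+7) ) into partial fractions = -27/(340*(3*x + 7)) + 28/(561*(2*x - 1)) + 3/(44*(x + 5)) - 1/(15*(x + 4))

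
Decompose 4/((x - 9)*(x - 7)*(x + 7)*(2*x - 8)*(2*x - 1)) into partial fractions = -32/(23205*(2*x - 1)) + 1/(18480*(x + 7)) + 2/(1155*(x - 4)) - 1/(546*(x - 7)) + 1/(1360*(x - 9))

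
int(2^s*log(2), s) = 2^s + C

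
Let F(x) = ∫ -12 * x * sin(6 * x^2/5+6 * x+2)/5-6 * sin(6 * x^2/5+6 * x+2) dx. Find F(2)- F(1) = -cos(46/5) + cos(94/5)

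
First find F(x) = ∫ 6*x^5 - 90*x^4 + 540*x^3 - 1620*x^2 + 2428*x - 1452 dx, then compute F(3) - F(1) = -60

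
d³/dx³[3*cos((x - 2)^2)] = 24*x^3*sin(x^2 - 4*x + 4) - 144*x^2*sin(x^2 - 4*x + 4) + 288*x*sin(x^2 - 4*x + 4) - 36*x*cos(x^2 - 4*x + 4) - 192*sin(x^2 - 4*x + 4) + 72*cos(x^2 - 4*x + 4)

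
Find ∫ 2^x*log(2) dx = 2^x + C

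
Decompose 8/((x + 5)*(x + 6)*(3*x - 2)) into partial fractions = 18/(85*(3*x - 2)) + 2/(5*(x + 6)) - 8/(17*(x + 5))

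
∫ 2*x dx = x^2 + C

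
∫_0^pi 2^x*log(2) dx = -1 + 2^pi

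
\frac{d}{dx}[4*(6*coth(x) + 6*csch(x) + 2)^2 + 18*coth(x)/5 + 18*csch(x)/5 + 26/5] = -(1440*sinh(x) + 498*cosh(x) + 498 + 2880/tanh(x) + 2880/sinh(x))/(5*sinh(x)^2)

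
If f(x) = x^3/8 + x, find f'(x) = 3*x^2/8 + 1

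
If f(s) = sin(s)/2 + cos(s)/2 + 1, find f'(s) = -sin(s)/2 + cos(s)/2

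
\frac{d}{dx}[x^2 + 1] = 2*x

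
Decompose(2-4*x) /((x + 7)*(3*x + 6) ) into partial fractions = -2/(x + 7) + 2/(3*(x + 2))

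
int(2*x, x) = x^2 + C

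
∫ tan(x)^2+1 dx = tan(x) + C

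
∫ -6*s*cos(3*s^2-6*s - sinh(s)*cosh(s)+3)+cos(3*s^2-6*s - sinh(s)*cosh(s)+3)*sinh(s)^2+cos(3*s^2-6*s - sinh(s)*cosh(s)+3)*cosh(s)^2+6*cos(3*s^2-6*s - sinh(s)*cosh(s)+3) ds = -sin(3*s^2 - 6*s - sinh(2*s)/2 + 3) + C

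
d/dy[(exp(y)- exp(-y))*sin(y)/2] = sqrt(2)*(exp(2*y)*sin(y + pi/4) - cos(y + pi/4))*exp(-y)/2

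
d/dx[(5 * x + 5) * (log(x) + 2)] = (5*x*log(x) + 15*x + 5)/x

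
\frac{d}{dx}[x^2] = 2*x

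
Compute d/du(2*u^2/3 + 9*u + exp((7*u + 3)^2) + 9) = 98*u*exp(49*u^2 + 42*u + 9) + 4*u/3 + 42*exp(49*u^2 + 42*u + 9) + 9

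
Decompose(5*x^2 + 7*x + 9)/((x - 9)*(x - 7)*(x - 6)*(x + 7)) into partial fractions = -205/(2912*(x + 7)) + 77/(13*(x - 6)) - 303/(28*(x - 7)) + 159/(32*(x - 9))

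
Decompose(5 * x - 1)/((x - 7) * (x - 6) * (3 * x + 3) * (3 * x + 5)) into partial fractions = 21/(299*(3*x + 5)) - 1/(56*(x + 1)) - 29/(483*(x - 6)) + 17/(312*(x - 7))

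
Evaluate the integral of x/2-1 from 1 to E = -1/4 + (-1 + E/2)^2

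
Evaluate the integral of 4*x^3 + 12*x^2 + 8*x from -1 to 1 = 8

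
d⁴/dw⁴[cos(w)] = cos(w)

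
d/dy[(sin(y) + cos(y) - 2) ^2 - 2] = 2*cos(2*y) - 4*sqrt(2)*cos(y + pi/4)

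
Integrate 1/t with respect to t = log(-2*t) + C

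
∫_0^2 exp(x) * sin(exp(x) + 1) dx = cos(2) - cos(1 + exp(2))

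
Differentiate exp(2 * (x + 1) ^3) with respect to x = 6*x^2*exp(2*x^3 + 6*x^2 + 6*x + 2) + 12*x*exp(2*x^3 + 6*x^2 + 6*x + 2) + 6*exp(2*x^3 + 6*x^2 + 6*x + 2)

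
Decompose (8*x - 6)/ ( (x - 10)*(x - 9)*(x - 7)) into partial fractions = 25/(3*(x - 7)) - 33/(x - 9) + 74/(3*(x - 10))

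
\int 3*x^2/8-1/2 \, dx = x^3/8 - x/2 + C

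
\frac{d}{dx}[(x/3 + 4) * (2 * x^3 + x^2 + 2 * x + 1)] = 8*x^3/3 + 25*x^2 + 28*x/3 + 25/3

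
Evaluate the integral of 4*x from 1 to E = -2 + 2*exp(2)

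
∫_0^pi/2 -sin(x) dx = -1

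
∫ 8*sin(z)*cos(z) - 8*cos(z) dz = 4*(sin(z) - 1)^2 + C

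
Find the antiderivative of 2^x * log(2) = 2^x + C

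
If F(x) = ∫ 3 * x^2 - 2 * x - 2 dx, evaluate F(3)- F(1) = 14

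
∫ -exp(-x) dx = exp(-x) + C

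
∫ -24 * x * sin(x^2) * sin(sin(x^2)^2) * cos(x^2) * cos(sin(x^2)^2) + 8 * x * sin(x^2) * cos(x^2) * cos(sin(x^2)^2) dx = (2 - 3*sin(sin(x^2)^2))*sin(sin(x^2)^2) + C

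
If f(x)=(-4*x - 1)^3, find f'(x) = -192*x^2 - 96*x - 12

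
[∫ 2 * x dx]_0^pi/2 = pi^2/4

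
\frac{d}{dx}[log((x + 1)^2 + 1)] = (2*x + 2)/(x^2 + 2*x + 2)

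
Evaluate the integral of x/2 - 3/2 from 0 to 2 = -2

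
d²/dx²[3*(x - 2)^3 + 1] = 18*x - 36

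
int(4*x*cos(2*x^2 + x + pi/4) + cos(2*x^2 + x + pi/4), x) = sin(2*x^2 + x + pi/4) + C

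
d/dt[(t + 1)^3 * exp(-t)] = (-t^3 + 3*t + 2)*exp(-t)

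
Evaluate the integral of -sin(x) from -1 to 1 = 0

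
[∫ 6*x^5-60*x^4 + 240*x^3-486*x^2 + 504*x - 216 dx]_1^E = -3 - 2*(-2 + E)^3 + (-2 + E)^6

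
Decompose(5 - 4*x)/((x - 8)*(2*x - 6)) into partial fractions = 7/(10*(x - 3)) - 27/(10*(x - 8))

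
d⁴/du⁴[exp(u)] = exp(u)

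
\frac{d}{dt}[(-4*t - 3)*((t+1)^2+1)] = -12*t^2 - 22*t - 14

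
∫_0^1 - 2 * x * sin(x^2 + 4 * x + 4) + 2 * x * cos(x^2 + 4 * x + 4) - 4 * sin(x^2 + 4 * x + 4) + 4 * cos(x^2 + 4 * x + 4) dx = cos(9) + sin(9) - cos(4) - sin(4)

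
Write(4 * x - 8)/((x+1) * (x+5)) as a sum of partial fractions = 7/(x + 5) - 3/(x + 1)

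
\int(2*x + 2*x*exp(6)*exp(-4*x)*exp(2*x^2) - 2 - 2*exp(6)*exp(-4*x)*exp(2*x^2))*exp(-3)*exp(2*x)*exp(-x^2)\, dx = 2*sinh(x^2 - 2*x + 3) + C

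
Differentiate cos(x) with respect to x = -sin(x)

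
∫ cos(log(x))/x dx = sin(log(x)) + C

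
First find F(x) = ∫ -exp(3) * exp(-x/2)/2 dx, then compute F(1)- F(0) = -exp(3) + exp(5/2)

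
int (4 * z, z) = 2*z^2 + C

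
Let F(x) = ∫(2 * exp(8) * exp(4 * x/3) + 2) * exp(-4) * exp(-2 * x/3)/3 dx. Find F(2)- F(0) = -exp(4) - exp(-16/3) + exp(-4) + exp(16/3)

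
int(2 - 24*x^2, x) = -8*x^3 + 2*x + C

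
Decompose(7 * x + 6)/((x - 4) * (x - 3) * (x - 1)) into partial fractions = 13/(6*(x - 1)) - 27/(2*(x - 3)) + 34/(3*(x - 4))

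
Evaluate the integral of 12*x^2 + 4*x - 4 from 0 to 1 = 2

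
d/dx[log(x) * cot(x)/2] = (-x*log(x)/sin(x)^2 + 1/tan(x))/(2*x)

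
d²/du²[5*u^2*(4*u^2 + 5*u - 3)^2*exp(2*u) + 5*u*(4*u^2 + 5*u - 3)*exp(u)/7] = 320*u^6*exp(2*u) + 2720*u^5*exp(2*u) + 6420*u^4*exp(2*u) + 3480*u^3*exp(2*u) + 20*u^3*exp(u)/7 - 1560*u^2*exp(2*u) + 145*u^2*exp(u)/7 - 540*u*exp(2*u) + 205*u*exp(u)/7 + 90*exp(2*u) + 20*exp(u)/7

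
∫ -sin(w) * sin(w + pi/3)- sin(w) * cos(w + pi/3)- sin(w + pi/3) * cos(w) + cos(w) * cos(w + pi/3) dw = (sin(w) + cos(w))*cos(w + pi/3) + C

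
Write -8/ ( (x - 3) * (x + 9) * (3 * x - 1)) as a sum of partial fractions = 9/(28*(3*x - 1)) - 1/(42*(x + 9)) - 1/(12*(x - 3))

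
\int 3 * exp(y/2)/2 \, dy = 3*exp(y/2) + C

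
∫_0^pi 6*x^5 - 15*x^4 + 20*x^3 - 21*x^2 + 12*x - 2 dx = (-1 + pi)^3*(2*pi + pi^3)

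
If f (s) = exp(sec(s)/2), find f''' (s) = (-4 - 6/cos(s) + 23/cos(s)^2 + 12/cos(s)^3 + cos(s)^(-4))*exp(1/(2*cos(s)))*sin(s)/(8*cos(s)^2)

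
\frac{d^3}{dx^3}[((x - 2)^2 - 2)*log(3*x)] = (2*x^2 + 4*x + 4)/x^3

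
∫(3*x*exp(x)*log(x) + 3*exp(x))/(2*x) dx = 3*exp(x)*log(x)/2 + C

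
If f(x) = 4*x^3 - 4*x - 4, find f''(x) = 24*x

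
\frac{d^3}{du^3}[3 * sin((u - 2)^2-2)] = -24*u^3*cos(u^2 - 4*u + 2) + 144*u^2*cos(u^2 - 4*u + 2) - 36*u*sin(u^2 - 4*u + 2) - 288*u*cos(u^2 - 4*u + 2) + 72*sin(u^2 - 4*u + 2) + 192*cos(u^2 - 4*u + 2)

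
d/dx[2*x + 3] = 2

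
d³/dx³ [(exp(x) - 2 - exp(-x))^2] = (8*exp(4*x) - 4*exp(3*x) - 4*exp(x) - 8)*exp(-2*x)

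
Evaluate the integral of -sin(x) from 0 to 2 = -1 + cos(2)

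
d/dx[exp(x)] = exp(x)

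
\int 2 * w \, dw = w^2 + C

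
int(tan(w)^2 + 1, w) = tan(w) + C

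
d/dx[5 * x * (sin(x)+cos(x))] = 5*sqrt(2)*(x*cos(x + pi/4) + sin(x + pi/4))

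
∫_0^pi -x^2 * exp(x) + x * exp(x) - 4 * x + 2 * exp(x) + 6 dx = (2 + exp(pi))*(-pi^2 - 1 + 3*pi) + 3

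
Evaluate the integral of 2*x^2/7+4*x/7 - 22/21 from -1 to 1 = -40/21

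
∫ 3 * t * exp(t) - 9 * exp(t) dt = 3*(t - 4)*exp(t) + C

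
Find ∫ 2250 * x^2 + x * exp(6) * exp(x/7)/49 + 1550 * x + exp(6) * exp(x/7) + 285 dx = 25*x + (x + 42)*exp(x/7 + 6)/7 + 6*(5*x + 2)^3 - 5*(5*x + 2)^2 + C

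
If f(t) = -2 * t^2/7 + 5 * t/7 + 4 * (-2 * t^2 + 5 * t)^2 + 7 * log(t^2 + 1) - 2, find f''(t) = (1344*t^6 - 3360*t^5 + 4084*t^4 - 6720*t^3 + 4038*t^2 - 3360*t + 1494)/(7*t^4 + 14*t^2 + 7)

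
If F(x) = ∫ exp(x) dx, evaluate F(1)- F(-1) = E - exp(-1)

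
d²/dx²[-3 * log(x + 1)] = 3/(x^2 + 2*x + 1)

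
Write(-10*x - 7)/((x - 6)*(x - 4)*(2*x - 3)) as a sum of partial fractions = -88/(45*(2*x - 3)) + 47/(10*(x - 4)) - 67/(18*(x - 6))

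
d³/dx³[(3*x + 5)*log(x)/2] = (10 - 3*x)/(2*x^3)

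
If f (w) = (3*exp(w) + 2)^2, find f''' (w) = 72*exp(2*w) + 12*exp(w)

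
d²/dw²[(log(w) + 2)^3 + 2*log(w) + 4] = (-3*log(w)^2 - 6*log(w) - 2)/w^2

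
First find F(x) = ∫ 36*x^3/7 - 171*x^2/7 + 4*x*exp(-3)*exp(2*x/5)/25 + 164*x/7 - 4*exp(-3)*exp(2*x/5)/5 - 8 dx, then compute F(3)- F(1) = -218/7 - 9*exp(-9/5)/5 + 13*exp(-13/5)/5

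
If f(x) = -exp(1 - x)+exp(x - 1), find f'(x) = (exp(2*x - 2) + 1)*exp(1 - x)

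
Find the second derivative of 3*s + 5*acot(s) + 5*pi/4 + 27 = 10*s/(s^4 + 2*s^2 + 1)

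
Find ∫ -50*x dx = -25*x^2 + C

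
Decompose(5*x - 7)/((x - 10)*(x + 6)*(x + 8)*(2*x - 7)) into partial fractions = -84/(5681*(2*x - 7)) + 47/(828*(x + 8)) - 37/(608*(x + 6)) + 43/(3744*(x - 10))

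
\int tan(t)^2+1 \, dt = tan(t) + C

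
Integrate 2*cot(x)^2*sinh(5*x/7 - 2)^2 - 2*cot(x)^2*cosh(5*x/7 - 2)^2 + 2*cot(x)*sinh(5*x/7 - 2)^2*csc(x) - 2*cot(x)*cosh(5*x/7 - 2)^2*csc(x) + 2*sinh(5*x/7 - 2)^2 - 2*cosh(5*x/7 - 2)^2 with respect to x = 2*cot(x) + 2*csc(x) + C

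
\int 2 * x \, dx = x^2 + C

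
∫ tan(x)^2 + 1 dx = tan(x) + C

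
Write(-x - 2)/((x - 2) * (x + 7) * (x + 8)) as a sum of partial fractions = 3/(5*(x + 8)) - 5/(9*(x + 7)) - 2/(45*(x - 2))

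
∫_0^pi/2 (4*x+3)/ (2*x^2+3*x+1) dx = -log(3) + log(3 + 9*pi/2 + 3*pi^2/2)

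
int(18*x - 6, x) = 9*x^2 - 6*x + C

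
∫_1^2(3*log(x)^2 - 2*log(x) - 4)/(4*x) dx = -log(2) - log(2)^2/4 + log(2)^3/4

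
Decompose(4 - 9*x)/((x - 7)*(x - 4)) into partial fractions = 32/(3*(x - 4)) - 59/(3*(x - 7))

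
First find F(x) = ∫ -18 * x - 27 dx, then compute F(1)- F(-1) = -54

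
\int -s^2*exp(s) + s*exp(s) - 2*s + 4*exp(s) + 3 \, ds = (exp(s) + 1)*(-s^2 + 3*s + 1) + C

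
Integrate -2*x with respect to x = -x^2 + C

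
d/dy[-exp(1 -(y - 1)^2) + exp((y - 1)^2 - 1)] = (2*y*exp(2*y^2 - 4*y) + 2*y - 2*exp(2*y^2 - 4*y) - 2)*exp(-y^2 + 2*y)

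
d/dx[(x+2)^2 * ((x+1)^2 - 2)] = 4*x^3 + 18*x^2 + 22*x + 4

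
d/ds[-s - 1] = -1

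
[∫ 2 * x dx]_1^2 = 3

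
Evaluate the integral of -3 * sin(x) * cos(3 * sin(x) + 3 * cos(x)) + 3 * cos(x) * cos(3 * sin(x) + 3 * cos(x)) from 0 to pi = -2*sin(3)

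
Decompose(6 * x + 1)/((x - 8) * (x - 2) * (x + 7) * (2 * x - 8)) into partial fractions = 41/(2970*(x + 7)) + 13/(216*(x - 2)) - 25/(176*(x - 4)) + 49/(720*(x - 8))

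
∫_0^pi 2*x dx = pi^2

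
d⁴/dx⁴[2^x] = 2^x*log(2)^4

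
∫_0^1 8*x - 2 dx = 2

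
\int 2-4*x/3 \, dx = -2*x^2/3 + 2*x + C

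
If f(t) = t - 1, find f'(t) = 1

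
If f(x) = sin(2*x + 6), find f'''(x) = -8*cos(2*x + 6)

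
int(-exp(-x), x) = exp(-x) + C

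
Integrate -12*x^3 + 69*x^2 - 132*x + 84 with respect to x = -3*x^4 + 23*x^3 - 66*x^2 + 84*x + C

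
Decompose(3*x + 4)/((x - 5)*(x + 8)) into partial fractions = 20/(13*(x + 8)) + 19/(13*(x - 5))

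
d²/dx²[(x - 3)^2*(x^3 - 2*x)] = 20*x^3 - 72*x^2 + 42*x + 24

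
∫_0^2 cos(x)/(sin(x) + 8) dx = -log(4) + log(sin(2)/2 + 4)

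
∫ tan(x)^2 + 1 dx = tan(x) + C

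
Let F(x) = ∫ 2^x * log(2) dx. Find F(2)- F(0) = 3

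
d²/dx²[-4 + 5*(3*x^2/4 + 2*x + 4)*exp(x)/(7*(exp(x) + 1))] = (-15*x^2*exp(2*x) + 15*x^2*exp(x) + 20*x*exp(2*x) + 100*x*exp(x) + 30*exp(3*x) + 60*exp(2*x) + 190*exp(x))/(28*exp(3*x) + 84*exp(2*x) + 84*exp(x) + 28)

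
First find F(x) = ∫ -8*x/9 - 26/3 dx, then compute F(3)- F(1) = -188/9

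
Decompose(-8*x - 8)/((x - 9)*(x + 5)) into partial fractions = -16/(7*(x + 5)) - 40/(7*(x - 9))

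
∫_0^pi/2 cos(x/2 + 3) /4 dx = sin(pi/4 + 3)/2 - sin(3)/2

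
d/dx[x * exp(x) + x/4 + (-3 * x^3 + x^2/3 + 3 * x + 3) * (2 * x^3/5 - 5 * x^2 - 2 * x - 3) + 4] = -36*x^5/5 + 227*x^4/3 + 332*x^3/15 - 82*x^2/5 + x*exp(x) - 44*x + exp(x) - 59/4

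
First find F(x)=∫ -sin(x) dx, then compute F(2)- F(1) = -cos(1) + cos(2)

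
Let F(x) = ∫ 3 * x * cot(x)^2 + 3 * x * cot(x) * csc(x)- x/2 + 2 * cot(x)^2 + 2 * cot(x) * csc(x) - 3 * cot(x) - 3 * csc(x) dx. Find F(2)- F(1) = -8*csc(2) - 29/4 + 5*cot(1) - 8*cot(2) + 5*csc(1)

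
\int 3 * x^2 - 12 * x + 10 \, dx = x^3 - 6*x^2 + 10*x + C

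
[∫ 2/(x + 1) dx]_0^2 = 2*log(3)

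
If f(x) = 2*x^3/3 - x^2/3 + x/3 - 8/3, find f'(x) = 2*x^2 - 2*x/3 + 1/3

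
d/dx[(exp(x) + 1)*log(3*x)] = (x*exp(x)*log(x) + x*exp(x)*log(3) + exp(x) + 1)/x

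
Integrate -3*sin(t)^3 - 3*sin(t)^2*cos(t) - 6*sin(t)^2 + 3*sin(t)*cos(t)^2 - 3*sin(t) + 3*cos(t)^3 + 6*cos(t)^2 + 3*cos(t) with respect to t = (sqrt(2)*sin(t + pi/4) + 1)^3 + C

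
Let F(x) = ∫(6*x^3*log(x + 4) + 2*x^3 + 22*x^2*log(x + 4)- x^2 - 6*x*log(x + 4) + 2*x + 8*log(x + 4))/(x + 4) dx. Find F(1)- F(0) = 3*log(5)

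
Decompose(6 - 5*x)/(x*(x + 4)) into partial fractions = -13/(2*(x + 4)) + 3/(2*x)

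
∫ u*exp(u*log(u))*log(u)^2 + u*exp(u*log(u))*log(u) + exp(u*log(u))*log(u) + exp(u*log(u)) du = u*exp(u*log(u))*log(u) + C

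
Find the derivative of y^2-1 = 2*y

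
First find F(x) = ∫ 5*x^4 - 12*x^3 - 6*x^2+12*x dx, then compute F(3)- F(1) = -2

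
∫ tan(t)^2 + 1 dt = tan(t) + C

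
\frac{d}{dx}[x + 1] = 1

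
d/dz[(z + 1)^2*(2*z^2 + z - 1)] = 8*z^3 + 15*z^2 + 6*z - 1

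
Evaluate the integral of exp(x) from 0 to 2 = -1 + exp(2)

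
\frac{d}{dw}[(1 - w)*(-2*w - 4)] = 4*w + 2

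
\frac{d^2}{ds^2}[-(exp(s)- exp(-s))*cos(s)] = 2*(exp(2*s) + 1)*exp(-s)*sin(s)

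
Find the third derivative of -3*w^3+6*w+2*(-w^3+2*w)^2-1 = 240*w^3 - 192*w - 18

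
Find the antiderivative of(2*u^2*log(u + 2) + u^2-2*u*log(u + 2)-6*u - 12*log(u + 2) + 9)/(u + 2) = (u - 3)^2*log(u + 2) + C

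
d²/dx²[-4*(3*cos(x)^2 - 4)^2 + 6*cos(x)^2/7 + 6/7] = 576*sin(x)^4 - 2328*sin(x)^2/7 - 348/7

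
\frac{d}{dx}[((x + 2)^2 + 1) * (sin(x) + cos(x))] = sqrt(2)*x^2*cos(x + pi/4) - 2*x*sin(x) + 6*x*cos(x) - sin(x) + 9*cos(x)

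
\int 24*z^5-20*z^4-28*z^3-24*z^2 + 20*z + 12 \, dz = 4*z^6 - 4*z^5 - 7*z^4 - 8*z^3 + 10*z^2 + 12*z + C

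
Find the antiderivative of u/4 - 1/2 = u^2/8 - u/2 + C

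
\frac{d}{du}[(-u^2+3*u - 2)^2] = 4*u^3 - 18*u^2 + 26*u - 12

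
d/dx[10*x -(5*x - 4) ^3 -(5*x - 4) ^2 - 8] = -375*x^2 + 550*x - 190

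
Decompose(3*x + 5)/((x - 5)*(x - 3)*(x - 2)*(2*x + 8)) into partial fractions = 1/(108*(x + 4)) + 11/(36*(x - 2)) - 1/(2*(x - 3)) + 5/(27*(x - 5))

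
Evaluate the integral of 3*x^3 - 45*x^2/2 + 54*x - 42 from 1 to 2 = -9/4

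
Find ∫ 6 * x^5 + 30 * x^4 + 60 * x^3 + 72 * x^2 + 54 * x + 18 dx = x^6 + 6*x^5 + 15*x^4 + 24*x^3 + 27*x^2 + 18*x + C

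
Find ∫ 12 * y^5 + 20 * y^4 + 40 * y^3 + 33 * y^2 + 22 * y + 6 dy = 2*y^6 + 4*y^5 + 10*y^4 + 11*y^3 + 11*y^2 + 6*y + C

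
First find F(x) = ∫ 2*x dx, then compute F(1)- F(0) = 1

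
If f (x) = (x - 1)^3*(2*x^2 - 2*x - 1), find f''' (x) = 120*x^2 - 192*x + 66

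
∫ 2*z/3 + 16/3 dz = z^2/3 + 16*z/3 + C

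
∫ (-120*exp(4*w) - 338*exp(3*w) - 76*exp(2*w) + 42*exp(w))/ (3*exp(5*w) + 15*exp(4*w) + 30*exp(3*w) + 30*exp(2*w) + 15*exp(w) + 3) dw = (-36*exp(4*w) - 24*exp(3*w) + 133*exp(2*w) + 114*exp(w) + 18)/(3*(exp(4*w) + 4*exp(3*w) + 6*exp(2*w) + 4*exp(w) + 1)) + C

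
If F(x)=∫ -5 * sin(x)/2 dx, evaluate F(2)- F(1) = -5*cos(1)/2 + 5*cos(2)/2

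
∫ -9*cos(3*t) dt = -3*sin(3*t) + C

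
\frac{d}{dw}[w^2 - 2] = 2*w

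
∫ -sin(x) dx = cos(x) + C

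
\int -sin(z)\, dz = cos(z) + C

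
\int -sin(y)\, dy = cos(y) + C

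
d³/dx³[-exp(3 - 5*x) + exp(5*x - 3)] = (125*exp(10*x - 6) + 125)*exp(3 - 5*x)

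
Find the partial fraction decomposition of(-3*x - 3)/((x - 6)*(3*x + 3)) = -1/(x - 6)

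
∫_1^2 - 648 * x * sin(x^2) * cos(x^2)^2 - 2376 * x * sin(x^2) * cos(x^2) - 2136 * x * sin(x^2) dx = 1149*cos(4) - 1149*cos(1) + 297*cos(8) + 27*cos(12) - 27*cos(3) - 297*cos(2)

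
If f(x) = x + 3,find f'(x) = 1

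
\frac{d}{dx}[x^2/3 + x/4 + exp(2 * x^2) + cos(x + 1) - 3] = 4*x*exp(2*x^2) + 2*x/3 - sin(x + 1) + 1/4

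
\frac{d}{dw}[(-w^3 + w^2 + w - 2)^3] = -9*w^8 + 24*w^7 - 66*w^5 + 60*w^4 + 36*w^3 - 69*w^2 + 12*w + 12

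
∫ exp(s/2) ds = 2*exp(s/2) + C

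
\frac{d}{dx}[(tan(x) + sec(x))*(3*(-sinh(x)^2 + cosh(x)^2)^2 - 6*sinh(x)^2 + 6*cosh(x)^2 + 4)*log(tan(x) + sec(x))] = 13*(log(tan(x) + 1/cos(x))*sin(x) + log(tan(x) + 1/cos(x)) + sin(x) + 1)/cos(x)^2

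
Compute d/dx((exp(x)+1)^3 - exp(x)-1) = 3*exp(3*x) + 6*exp(2*x) + 2*exp(x)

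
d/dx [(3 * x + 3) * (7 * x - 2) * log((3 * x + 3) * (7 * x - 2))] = 42*x*log(7*x^2 + 5*x - 2) + 42*x + 42*x*log(3) + 15*log(7*x^2 + 5*x - 2) + 15 + 15*log(3)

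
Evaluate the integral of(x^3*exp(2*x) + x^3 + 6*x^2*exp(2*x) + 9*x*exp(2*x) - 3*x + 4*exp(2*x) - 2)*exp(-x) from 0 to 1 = -8*exp(-1) + 8*E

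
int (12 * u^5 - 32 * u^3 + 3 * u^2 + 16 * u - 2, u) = 2*u^6 - 8*u^4 + u^3 + 8*u^2 - 2*u + C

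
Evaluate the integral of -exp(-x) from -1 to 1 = -E + exp(-1)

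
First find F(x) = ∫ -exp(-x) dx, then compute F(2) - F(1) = -exp(-1) + exp(-2)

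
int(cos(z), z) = sin(z) + C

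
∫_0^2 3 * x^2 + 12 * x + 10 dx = 52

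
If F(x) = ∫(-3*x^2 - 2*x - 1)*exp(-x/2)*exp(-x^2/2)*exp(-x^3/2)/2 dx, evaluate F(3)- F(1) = -exp(-3/2) + exp(-39/2)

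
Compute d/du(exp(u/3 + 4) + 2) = exp(u/3 + 4)/3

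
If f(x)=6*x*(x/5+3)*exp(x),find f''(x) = 6*x^2*exp(x)/5 + 114*x*exp(x)/5 + 192*exp(x)/5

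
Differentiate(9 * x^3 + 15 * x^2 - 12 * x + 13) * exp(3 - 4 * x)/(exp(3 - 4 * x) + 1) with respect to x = (-36*x^3*exp(4*x - 3) - 33*x^2*exp(4*x - 3) + 27*x^2 + 78*x*exp(4*x - 3) + 30*x - 64*exp(4*x - 3) - 12)/(exp(-6)*exp(8*x) + 2*exp(-3)*exp(4*x) + 1)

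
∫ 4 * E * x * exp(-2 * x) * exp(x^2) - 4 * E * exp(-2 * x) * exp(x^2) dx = 2*exp((x - 1)^2) + C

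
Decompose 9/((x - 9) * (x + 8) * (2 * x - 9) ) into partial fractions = -4/(25*(2*x - 9)) + 9/(425*(x + 8)) + 1/(17*(x - 9))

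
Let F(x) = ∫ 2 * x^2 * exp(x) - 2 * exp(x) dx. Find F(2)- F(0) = -2 + 2*exp(2)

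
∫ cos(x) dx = sin(x) + C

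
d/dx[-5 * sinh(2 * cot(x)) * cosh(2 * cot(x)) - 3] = 10*(sinh(2/tan(x))^2 + cosh(2/tan(x))^2)/sin(x)^2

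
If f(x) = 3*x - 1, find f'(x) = 3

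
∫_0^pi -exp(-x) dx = -1 + exp(-pi)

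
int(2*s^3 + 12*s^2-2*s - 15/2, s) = s^4/2 + 4*s^3 - s^2 - 15*s/2 + C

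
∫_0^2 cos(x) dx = sin(2)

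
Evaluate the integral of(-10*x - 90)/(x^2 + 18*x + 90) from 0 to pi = -5*log(1 + (pi/3 + 3)^2) + 5*log(10)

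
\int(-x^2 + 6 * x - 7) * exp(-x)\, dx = ((x - 2)^2 - 1)*exp(-x) + C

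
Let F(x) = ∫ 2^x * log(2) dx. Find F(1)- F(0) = 1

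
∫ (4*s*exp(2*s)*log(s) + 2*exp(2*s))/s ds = 2*exp(2*s)*log(s) + C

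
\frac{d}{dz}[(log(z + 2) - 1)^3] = (3*log(z + 2)^2 - 6*log(z + 2) + 3)/(z + 2)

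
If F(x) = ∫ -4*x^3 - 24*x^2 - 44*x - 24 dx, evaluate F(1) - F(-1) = -64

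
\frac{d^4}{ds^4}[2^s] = 2^s*log(2)^4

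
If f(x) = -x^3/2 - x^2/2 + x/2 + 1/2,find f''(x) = -3*x - 1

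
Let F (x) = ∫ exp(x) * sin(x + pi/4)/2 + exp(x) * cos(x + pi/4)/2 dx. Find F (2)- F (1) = E*(-sin(pi/4 + 1) + E*sin(pi/4 + 2))/2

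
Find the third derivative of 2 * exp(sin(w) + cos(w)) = (-sqrt(2)*sin(3*w + pi/4) - 6*cos(2*w) + sqrt(2)*cos(w + pi/4))*exp(sin(w))*exp(cos(w))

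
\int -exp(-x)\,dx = exp(-x) + C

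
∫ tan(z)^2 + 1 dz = tan(z) + C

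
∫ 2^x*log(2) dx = 2^x + C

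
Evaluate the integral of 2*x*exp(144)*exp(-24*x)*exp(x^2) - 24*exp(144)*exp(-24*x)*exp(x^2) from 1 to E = -exp(121) + exp((12 - E)^2)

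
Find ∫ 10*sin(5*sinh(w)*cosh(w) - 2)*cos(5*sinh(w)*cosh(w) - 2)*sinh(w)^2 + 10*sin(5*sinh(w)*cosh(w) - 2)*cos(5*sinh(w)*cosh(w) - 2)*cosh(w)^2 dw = sin(5*sinh(2*w)/2 - 2)^2 + C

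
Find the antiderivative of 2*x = x^2 + C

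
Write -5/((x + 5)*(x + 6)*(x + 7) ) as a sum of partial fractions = -5/(2*(x + 7)) + 5/(x + 6) - 5/(2*(x + 5))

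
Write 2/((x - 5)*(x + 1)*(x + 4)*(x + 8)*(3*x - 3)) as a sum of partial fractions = 1/(4914*(x + 8)) - 1/(810*(x + 4)) + 1/(378*(x + 1)) - 1/(540*(x - 1)) + 1/(4212*(x - 5))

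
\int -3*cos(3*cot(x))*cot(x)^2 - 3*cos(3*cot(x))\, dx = sin(3*cot(x)) + C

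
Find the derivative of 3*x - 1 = 3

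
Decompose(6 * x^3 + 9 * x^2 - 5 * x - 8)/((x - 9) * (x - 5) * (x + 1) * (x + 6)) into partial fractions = 38/(33*(x + 6)) - 157/(44*(x - 5)) + 101/(12*(x - 9))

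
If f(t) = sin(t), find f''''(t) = sin(t)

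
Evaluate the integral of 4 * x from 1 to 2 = 6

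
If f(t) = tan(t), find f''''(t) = 24*tan(t)^5 + 40*tan(t)^3 + 16*tan(t)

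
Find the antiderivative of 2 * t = t^2 + C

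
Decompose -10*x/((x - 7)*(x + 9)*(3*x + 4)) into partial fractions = -24/(115*(3*x + 4)) + 45/(184*(x + 9)) - 7/(40*(x - 7))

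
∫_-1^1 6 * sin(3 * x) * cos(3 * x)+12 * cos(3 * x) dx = 8*sin(3)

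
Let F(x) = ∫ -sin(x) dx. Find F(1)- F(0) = -1 + cos(1)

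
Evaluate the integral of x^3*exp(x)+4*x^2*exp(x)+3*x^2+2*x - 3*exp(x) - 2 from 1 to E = 1 + E + (1 + exp(E))*(-2*E - 1 + exp(2) + exp(3))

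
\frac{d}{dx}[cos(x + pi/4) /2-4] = -sin(x + pi/4)/2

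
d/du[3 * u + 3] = 3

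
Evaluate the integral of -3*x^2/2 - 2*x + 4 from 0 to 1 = 5/2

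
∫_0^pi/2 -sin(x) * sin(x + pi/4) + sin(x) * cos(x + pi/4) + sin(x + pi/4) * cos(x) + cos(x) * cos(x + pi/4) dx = 0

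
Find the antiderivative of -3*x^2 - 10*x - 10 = -x^3 - 5*x^2 - 10*x + C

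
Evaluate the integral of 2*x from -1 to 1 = 0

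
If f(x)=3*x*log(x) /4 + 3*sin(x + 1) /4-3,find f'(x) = 3*log(x)/4 + 3*cos(x + 1)/4 + 3/4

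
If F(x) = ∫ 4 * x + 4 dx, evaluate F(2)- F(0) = 16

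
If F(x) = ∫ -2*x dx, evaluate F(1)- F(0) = -1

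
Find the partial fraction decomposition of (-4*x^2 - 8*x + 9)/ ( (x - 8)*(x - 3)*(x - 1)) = -3/(14*(x - 1)) + 51/(10*(x - 3)) - 311/(35*(x - 8))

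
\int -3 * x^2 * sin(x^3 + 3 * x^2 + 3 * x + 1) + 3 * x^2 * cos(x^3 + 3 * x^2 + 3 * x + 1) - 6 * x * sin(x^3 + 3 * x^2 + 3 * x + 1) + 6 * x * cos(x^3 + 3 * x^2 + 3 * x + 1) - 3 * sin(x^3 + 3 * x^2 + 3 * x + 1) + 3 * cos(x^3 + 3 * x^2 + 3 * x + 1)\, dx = sin((x + 1)^3) + cos((x + 1)^3) + C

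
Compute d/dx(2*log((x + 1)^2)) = 4/(x + 1)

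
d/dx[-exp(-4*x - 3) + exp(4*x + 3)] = (4*exp(8*x + 6) + 4)*exp(-4*x - 3)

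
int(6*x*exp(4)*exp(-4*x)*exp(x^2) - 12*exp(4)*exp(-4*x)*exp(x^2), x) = 3*exp((x - 2)^2) + C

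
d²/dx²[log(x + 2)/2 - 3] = -1/(2*x^2 + 8*x + 8)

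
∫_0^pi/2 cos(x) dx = 1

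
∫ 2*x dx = x^2 + C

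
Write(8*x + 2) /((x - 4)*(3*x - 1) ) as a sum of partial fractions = -14/(11*(3*x - 1)) + 34/(11*(x - 4))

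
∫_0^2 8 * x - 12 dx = -8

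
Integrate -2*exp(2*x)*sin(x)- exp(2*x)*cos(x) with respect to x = -exp(2*x)*sin(x) + C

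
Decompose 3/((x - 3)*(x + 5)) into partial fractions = -3/(8*(x + 5)) + 3/(8*(x - 3))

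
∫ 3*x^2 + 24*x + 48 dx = x^3 + 12*x^2 + 48*x + C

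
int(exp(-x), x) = -exp(-x) + C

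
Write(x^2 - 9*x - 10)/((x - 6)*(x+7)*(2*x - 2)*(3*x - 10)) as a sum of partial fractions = 195/(868*(3*x - 10)) - 51/(3224*(x + 7)) - 9/(280*(x - 1)) - 7/(260*(x - 6))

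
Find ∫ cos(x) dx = sin(x) + C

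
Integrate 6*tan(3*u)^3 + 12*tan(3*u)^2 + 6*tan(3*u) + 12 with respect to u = (tan(3*u) + 2)^2 + C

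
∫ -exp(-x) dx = exp(-x) + C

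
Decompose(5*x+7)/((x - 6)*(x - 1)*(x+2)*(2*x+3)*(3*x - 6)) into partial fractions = 8/(1575*(2*x + 3)) - 1/(96*(x + 2)) + 4/(75*(x - 1)) - 17/(336*(x - 2)) + 37/(7200*(x - 6))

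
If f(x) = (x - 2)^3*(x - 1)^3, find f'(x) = 6*x^5 - 45*x^4 + 132*x^3 - 189*x^2 + 132*x - 36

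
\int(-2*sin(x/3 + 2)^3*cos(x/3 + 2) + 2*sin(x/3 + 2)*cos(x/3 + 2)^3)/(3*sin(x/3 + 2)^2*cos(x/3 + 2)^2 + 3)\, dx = log(sin(x/3 + 2)^2*cos(x/3 + 2)^2 + 1) + C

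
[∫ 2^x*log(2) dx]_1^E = -2 + 2^E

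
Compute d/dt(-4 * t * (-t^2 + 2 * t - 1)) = 12*t^2 - 16*t + 4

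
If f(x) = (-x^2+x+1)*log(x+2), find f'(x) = (-2*x^2*log(x + 2) - x^2 - 3*x*log(x + 2) + x + 2*log(x + 2) + 1)/(x + 2)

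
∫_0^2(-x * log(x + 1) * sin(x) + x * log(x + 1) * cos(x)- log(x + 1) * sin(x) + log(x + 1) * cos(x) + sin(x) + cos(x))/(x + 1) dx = (cos(2) + sin(2))*log(3)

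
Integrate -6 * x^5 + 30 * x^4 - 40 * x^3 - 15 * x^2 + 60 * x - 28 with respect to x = -x^6 + 6*x^5 - 10*x^4 - 5*x^3 + 30*x^2 - 28*x + C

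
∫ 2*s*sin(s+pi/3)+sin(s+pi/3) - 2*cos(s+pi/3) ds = (-2*s - 1)*cos(s + pi/3) + C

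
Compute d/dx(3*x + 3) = 3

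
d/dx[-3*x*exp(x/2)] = -3*x*exp(x/2)/2 - 3*exp(x/2)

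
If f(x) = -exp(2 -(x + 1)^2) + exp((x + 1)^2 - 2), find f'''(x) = (8*x^3*exp(2*x^2 + 4*x - 2) + 8*x^3 + 24*x^2*exp(2*x^2 + 4*x - 2) + 24*x^2 + 36*x*exp(2*x^2 + 4*x - 2) + 12*x + 20*exp(2*x^2 + 4*x - 2) - 4)*exp(-x^2 - 2*x + 1)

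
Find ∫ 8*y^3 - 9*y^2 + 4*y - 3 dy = 2*y^4 - 3*y^3 + 2*y^2 - 3*y + C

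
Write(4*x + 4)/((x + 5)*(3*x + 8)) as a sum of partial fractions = -20/(7*(3*x + 8)) + 16/(7*(x + 5))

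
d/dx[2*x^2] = 4*x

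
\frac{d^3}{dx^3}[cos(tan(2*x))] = 8*sin(tan(2*x))*tan(2*x)^6 - 24*sin(tan(2*x))*tan(2*x)^4 - 40*sin(tan(2*x))*tan(2*x)^2 - 8*sin(tan(2*x)) - 48*cos(tan(2*x))*tan(2*x)^5 - 96*cos(tan(2*x))*tan(2*x)^3 - 48*cos(tan(2*x))*tan(2*x)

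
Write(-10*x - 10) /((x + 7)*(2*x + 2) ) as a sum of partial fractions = -5/(x + 7)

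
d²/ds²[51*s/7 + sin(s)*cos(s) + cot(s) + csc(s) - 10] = -4*sin(s)*cos(s) - 1/sin(s) + 2*cos(s)/sin(s)^3 + 2/sin(s)^3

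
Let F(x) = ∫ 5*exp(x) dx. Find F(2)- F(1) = -5*E + 5*exp(2)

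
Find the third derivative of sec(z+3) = 6*tan(z + 3)^3*sec(z + 3) + 5*tan(z + 3)*sec(z + 3)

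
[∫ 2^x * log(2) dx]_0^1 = 1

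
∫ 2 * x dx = x^2 + C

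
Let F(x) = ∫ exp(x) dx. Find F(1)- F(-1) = E - exp(-1)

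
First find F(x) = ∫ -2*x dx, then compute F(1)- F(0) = -1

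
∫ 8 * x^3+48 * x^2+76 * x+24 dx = 2*x^4 + 16*x^3 + 38*x^2 + 24*x + C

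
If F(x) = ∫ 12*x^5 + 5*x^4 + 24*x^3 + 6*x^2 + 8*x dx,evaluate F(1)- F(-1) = 6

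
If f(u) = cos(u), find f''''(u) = cos(u)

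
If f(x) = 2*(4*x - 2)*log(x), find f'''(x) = (-8*x - 8)/x^3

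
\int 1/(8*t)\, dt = log(t)/8 + C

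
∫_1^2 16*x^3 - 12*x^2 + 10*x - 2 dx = 45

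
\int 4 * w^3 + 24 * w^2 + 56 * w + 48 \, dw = w^4 + 8*w^3 + 28*w^2 + 48*w + C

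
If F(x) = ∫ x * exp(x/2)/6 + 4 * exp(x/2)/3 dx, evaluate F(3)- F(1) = -7*exp(1/2)/3 + 3*exp(3/2)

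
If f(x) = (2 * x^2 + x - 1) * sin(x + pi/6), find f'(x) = 2*x^2*cos(x + pi/6) + 4*x*sin(x + pi/6) + x*cos(x + pi/6) - sqrt(2)*cos(x + 5*pi/12)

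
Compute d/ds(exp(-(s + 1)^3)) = (-3*s^2 - 6*s - 3)*exp(-s^3 - 3*s^2 - 3*s - 1)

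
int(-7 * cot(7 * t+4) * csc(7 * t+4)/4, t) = csc(7*t + 4)/4 + C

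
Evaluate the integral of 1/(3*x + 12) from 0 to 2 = -log(4)/3 + log(6)/3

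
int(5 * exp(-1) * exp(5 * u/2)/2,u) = exp(5*u/2 - 1) + C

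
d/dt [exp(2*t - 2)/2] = exp(2*t - 2)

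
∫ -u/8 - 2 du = -u^2/16 - 2*u + C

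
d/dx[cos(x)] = -sin(x)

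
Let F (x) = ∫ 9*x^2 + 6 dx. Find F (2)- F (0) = 36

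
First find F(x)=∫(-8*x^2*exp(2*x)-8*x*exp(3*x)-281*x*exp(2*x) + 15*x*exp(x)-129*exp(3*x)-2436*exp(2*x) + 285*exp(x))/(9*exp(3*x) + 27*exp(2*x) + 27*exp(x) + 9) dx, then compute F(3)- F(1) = -196*exp(6)/(1 + exp(3))^2 - 95*E/(3*(1 + E)) + 35*exp(3)/(1 + exp(3)) + 1444*exp(2)/(9*(1 + E)^2)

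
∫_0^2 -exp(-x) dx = -1 + exp(-2)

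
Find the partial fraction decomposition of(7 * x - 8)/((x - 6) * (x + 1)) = 15/(7*(x + 1)) + 34/(7*(x - 6))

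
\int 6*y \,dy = 3*y^2 + C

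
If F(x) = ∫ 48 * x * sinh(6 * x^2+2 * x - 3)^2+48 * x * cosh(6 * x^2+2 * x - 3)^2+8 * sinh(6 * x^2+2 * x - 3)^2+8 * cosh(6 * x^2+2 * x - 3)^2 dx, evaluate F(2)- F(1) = -2*sinh(10) + 2*sinh(50)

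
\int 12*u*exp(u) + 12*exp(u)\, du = 12*u*exp(u) + C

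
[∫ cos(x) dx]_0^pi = 0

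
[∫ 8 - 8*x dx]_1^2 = -4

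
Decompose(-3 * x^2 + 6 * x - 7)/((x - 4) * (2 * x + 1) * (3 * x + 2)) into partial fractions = -111/(14*(3*x + 2)) + 43/(9*(2*x + 1)) - 31/(126*(x - 4))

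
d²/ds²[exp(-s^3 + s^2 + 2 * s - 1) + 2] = (9*s^4 - 12*s^3 - 8*s^2 + 2*s + 6)*exp(-s^3 + s^2 + 2*s - 1)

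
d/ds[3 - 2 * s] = -2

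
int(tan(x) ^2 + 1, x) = tan(x) + C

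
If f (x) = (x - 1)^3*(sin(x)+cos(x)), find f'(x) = (x - 1)^2*(sqrt(2)*x*cos(x + pi/4) + 4*sin(x) + 2*cos(x))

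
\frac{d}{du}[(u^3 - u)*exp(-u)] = (-u^3 + 3*u^2 + u - 1)*exp(-u)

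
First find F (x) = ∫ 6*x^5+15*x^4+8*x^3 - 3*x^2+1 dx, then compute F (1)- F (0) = 6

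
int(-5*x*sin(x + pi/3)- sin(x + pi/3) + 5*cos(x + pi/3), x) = (5*x + 1)*cos(x + pi/3) + C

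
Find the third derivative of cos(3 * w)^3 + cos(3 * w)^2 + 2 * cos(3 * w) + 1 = 297*sin(3*w)/4 + 108*sin(6*w) + 729*sin(9*w)/4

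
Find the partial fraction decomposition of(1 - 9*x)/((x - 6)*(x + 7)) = -64/(13*(x + 7)) - 53/(13*(x - 6))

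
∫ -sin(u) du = cos(u) + C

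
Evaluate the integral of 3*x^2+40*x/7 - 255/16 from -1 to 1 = -239/8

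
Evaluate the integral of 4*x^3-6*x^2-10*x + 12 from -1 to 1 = 20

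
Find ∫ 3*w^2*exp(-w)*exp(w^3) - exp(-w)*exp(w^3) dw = exp(w*(w^2 - 1)) + C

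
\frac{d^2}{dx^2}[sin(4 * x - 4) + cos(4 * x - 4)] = -16*sin(4*x - 4) - 16*cos(4*x - 4)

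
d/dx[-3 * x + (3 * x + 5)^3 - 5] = 81*x^2 + 270*x + 222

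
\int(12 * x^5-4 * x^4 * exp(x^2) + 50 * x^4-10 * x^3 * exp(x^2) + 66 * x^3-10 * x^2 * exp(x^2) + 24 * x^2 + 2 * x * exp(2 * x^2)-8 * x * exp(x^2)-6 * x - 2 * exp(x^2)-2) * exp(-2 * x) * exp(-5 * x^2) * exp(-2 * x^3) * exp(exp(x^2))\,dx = (-2*x^3 - 5*x^2 - 2*x + exp(x^2))*exp(-2*x^3 - 5*x^2 - 2*x + exp(x^2)) + C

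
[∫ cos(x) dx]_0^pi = 0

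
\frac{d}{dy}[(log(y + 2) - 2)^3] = (3*log(y + 2)^2 - 12*log(y + 2) + 12)/(y + 2)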